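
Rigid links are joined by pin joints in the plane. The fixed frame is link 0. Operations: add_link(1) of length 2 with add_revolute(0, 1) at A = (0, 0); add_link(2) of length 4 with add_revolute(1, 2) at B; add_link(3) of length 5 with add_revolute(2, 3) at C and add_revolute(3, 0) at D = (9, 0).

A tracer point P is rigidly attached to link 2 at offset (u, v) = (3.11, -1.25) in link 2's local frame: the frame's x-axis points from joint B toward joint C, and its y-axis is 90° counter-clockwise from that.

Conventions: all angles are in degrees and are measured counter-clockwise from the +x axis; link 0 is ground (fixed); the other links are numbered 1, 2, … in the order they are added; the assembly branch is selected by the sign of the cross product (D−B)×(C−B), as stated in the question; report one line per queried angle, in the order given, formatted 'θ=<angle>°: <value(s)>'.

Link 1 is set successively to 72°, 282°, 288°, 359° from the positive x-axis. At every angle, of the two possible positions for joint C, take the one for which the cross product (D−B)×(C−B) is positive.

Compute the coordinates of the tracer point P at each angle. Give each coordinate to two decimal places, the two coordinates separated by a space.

A=(0,0), D=(9.00,0)
θ=72°: B = A + 2.00·(cos72°, sin72°) = (0.6180, 1.9021)
θ=72°: |BD| = 8.5951
θ=72°: circle(B,4.00) ∩ circle(D,5.00): a=3.7740, h=1.3255
θ=72°:   candidates: C₊=(4.5918,2.3596) cross=11.393; C₋=(4.0051,-0.2257) cross=-11.393
θ=72°:   branch + wants cross > 0 → take C=(4.5918,2.3596) (cross=11.393)
θ=72°: ex = (C−B)/|BC| = (0.9934,0.1144); ey = (-0.1144,0.9934)
θ=72°: P = B + 3.11·ex + -1.25·ey = (3.8506,1.0160)
θ=282°: B = A + 2.00·(cos282°, sin282°) = (0.4158, -1.9563)
θ=282°: |BD| = 8.8043
θ=282°: circle(B,4.00) ∩ circle(D,5.00): a=3.8910, h=0.9273
θ=282°:   candidates: C₊=(4.0035,-0.1876) cross=8.165; C₋=(4.4156,-1.9959) cross=-8.165
θ=282°:   branch + wants cross > 0 → take C=(4.0035,-0.1876) (cross=8.165)
θ=282°: ex = (C−B)/|BC| = (0.8969,0.4422); ey = (-0.4422,0.8969)
θ=282°: P = B + 3.11·ex + -1.25·ey = (3.7580,-1.7023)
θ=288°: B = A + 2.00·(cos288°, sin288°) = (0.6180, -1.9021)
θ=288°: |BD| = 8.5951
θ=288°: circle(B,4.00) ∩ circle(D,5.00): a=3.7740, h=1.3255
θ=288°:   candidates: C₊=(4.0051,0.2257) cross=11.393; C₋=(4.5918,-2.3596) cross=-11.393
θ=288°:   branch + wants cross > 0 → take C=(4.0051,0.2257) (cross=11.393)
θ=288°: ex = (C−B)/|BC| = (0.8468,0.5320); ey = (-0.5320,0.8468)
θ=288°: P = B + 3.11·ex + -1.25·ey = (3.9164,-1.3062)
θ=359°: B = A + 2.00·(cos359°, sin359°) = (1.9997, -0.0349)
θ=359°: |BD| = 7.0004
θ=359°: circle(B,4.00) ∩ circle(D,5.00): a=2.8574, h=2.7992
θ=359°:   candidates: C₊=(4.8431,2.7785) cross=19.595; C₋=(4.8710,-2.8198) cross=-19.595
θ=359°:   branch + wants cross > 0 → take C=(4.8431,2.7785) (cross=19.595)
θ=359°: ex = (C−B)/|BC| = (0.7108,0.7033); ey = (-0.7033,0.7108)
θ=359°: P = B + 3.11·ex + -1.25·ey = (5.0896,1.2640)

θ=72°: 3.85 1.02
θ=282°: 3.76 -1.70
θ=288°: 3.92 -1.31
θ=359°: 5.09 1.26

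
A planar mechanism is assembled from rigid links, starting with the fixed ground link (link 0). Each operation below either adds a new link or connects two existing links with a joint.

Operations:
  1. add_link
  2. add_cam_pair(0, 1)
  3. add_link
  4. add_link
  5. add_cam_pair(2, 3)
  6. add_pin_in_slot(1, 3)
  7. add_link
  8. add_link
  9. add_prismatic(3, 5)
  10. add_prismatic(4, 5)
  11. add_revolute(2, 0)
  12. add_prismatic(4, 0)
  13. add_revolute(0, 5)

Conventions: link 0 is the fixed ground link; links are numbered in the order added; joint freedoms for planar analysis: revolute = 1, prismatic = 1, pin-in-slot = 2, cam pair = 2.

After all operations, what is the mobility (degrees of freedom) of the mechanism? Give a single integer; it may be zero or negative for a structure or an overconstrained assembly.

ground; <1,0,0>
#1 <2,0,0>
C:0↔1 J2 <2,0,1>
#2 <3,0,1>
#3 <4,0,1>
C:2↔3 J2 <4,0,2>
PS:1↔3 J2 <4,0,3>
#4 <5,0,3>
#5 <6,0,3>
P:3↔5 J1 <6,1,3>
P:4↔5 J1 <6,2,3>
R:2↔0 J1 <6,3,3>
P:4↔0 J1 <6,4,3>
R:0↔5 J1 <6,5,3>
3×5 − 2×5 − 1×3 = 2

M = 2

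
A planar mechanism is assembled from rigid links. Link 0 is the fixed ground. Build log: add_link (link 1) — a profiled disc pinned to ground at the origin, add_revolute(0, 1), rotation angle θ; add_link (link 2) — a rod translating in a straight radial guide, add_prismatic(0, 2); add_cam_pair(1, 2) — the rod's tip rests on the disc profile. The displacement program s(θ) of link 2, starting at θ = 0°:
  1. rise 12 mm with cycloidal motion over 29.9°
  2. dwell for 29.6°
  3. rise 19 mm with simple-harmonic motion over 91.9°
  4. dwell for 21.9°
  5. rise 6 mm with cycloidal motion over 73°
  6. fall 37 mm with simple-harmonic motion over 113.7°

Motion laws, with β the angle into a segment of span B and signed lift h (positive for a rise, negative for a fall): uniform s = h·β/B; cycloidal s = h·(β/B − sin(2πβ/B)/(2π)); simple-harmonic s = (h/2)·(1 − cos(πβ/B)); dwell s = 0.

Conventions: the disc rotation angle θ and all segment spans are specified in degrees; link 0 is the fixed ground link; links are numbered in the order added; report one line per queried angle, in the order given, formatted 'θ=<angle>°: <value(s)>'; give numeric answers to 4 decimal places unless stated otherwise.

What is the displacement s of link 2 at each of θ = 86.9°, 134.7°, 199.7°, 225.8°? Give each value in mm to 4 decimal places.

seg 1 [0°–29.9°] cycloidal, h=12: full span → s += 12 → s = 12.0000
seg 2 [29.9°–59.5°] dwell: s stays 12.0000
seg 3 [59.5°–151.4°] simple-harmonic, h=19: θ=86.9° here. β=27.4, B=91.9. 19/2·(1 − cos(π·0.2982)) = 3.8715 → s = 15.8715
seg 3 [59.5°–151.4°] simple-harmonic, h=19: θ=134.7° here. β=75.2, B=91.9. 19/2·(1 − cos(π·0.8183)) = 17.4935 → s = 29.4935
seg 3 [59.5°–151.4°] simple-harmonic, h=19: full span → s += 19 → s = 31.0000
seg 4 [151.4°–173.3°] dwell: s stays 31.0000
seg 5 [173.3°–246.3°] cycloidal, h=6: θ=199.7° here. β=26.4, B=73. 6·(0.3616 − sin(2π·0.3616)/(2π)) = 1.4404 → s = 32.4404
seg 5 [173.3°–246.3°] cycloidal, h=6: θ=225.8° here. β=52.5, B=73. 6·(0.7192 − sin(2π·0.7192)/(2π)) = 5.2521 → s = 36.2521

θ=86.9°: 15.8715
θ=134.7°: 29.4935
θ=199.7°: 32.4404
θ=225.8°: 36.2521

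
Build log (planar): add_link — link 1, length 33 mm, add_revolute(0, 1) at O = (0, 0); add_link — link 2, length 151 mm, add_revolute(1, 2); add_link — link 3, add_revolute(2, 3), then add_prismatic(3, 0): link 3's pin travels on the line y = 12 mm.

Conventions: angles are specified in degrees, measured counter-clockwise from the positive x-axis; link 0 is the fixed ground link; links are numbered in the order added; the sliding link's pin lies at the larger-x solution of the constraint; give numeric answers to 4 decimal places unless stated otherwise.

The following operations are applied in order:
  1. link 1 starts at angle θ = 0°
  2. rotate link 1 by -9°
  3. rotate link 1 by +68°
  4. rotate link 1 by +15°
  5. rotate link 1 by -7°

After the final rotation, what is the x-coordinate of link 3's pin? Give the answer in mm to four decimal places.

geometry: r = 33 mm, L = 151 mm, e = 12 mm; θ starts at 0°
rotate link 1 by -9°: θ ← 0° -9° = -9°
rotate link 1 by +68°: θ ← -9° +68° = 59°
rotate link 1 by +15°: θ ← 59° +15° = 74°
rotate link 1 by -7°: θ ← 74° -7° = 67°
crank pin P = (r cos θ, r sin θ) = (12.894127, 30.376660)
h = r sin θ − e = 30.376660 − 12 = 18.376660
x = r cos θ + √(L² − h²) = 12.894127 + 149.877611 = 162.771739

162.7717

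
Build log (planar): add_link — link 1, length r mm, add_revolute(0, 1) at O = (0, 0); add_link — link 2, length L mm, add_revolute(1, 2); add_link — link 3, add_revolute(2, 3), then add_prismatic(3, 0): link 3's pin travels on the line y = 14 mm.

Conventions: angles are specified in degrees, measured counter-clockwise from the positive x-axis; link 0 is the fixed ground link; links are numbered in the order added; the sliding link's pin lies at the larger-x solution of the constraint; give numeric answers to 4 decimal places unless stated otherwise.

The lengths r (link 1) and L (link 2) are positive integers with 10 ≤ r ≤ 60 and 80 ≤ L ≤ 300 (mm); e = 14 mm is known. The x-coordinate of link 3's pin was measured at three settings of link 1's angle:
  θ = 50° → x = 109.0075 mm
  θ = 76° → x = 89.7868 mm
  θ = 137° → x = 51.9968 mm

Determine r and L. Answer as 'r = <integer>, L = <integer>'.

constraint per measurement: (x − r cos θ)² + (r sin θ − e)² = L²
subtracting the θ₁ and θ₂ equations cancels the r² and L² terms:
r = (x₁² − x₂²) / (2[(x₁cos θ₁ + e sin θ₁) − (x₂cos θ₂ + e sin θ₂)]) = 41.9999 → r = 42
L² = (x₁ − r cos θ₁)² + (r sin θ₁ − e)² = 7055.9985 → L = 84.0000 → L = 84
check at θ₃=137°: x = 51.9968 (printed 51.9968) ✓

r = 42, L = 84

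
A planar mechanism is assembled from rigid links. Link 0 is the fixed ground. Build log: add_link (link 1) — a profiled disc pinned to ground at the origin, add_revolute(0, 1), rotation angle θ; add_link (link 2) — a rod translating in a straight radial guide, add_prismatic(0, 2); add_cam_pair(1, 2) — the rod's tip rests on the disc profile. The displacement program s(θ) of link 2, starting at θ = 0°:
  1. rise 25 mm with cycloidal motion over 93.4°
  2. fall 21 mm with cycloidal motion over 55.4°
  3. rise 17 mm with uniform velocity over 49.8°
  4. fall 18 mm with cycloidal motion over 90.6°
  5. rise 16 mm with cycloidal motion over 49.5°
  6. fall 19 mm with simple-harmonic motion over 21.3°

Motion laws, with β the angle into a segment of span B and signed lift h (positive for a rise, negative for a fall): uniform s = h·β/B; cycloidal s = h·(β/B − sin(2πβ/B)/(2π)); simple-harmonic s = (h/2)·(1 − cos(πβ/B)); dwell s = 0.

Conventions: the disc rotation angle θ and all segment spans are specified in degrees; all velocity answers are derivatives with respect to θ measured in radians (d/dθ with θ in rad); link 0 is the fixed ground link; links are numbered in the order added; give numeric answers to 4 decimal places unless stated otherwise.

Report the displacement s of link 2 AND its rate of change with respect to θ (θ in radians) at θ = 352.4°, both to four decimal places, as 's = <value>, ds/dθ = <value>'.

seg 1 [0°–93.4°] cycloidal, h=25: full span → s += 25 → s = 25.0000
seg 2 [93.4°–148.8°] cycloidal, h=-21: full span → s += -21 → s = 4.0000
seg 3 [148.8°–198.6°] uniform, h=17: full span → s += 17 → s = 21.0000
seg 4 [198.6°–289.2°] cycloidal, h=-18: full span → s += -18 → s = 3.0000
seg 5 [289.2°–338.7°] cycloidal, h=16: full span → s += 16 → s = 19.0000
seg 6 [338.7°–360°] simple-harmonic, h=-19: θ=352.4° here. β=13.7, B=21.3. -19/2·(1 − cos(π·0.6432)) = -13.6309 → s = 5.3691
velocity in seg [338.7°–360°] (simple-harmonic), θ in radians: β = 13.7° = 0.2391 rad, B = 21.3° = 0.3718 rad; ds/dθ = (πh/(2B)) sin(πβ/B) = (π·(-19)/(2·0.3718)) sin(π·0.6432) = -72.294566 mm/rad

s = 5.3691, ds/dθ = -72.2946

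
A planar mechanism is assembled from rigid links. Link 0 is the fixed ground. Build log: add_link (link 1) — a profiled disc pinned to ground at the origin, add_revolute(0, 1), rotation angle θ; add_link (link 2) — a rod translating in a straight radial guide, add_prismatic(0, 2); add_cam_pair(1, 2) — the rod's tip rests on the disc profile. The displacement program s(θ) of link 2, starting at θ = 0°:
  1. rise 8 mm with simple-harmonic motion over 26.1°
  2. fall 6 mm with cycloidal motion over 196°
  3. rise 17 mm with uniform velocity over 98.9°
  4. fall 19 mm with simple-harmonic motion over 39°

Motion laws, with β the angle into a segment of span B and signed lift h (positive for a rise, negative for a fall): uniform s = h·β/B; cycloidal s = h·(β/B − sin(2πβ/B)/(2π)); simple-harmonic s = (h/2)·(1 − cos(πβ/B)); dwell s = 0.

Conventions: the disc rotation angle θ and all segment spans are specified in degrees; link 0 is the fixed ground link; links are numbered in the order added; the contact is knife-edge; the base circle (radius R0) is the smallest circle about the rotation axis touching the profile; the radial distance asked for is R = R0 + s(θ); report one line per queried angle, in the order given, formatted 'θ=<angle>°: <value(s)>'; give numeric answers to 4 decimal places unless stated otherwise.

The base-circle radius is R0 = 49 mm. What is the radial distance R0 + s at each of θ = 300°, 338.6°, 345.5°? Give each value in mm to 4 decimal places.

seg 1 [0°–26.1°] simple-harmonic, h=8: full span → s += 8 → s = 8.0000
seg 2 [26.1°–222.1°] cycloidal, h=-6: full span → s += -6 → s = 2.0000
seg 3 [222.1°–321°] uniform, h=17: θ=300° here. β=77.9, B=98.9. 17·77.9/98.9 = 13.3903 → s = 15.3903
seg 3 [222.1°–321°] uniform, h=17: full span → s += 17 → s = 19.0000
seg 4 [321°–360°] simple-harmonic, h=-19: θ=338.6° here. β=17.6, B=39. -19/2·(1 − cos(π·0.4513)) = -8.0517 → s = 10.9483
seg 4 [321°–360°] simple-harmonic, h=-19: θ=345.5° here. β=24.5, B=39. -19/2·(1 − cos(π·0.6282)) = -13.2237 → s = 5.7763
θ=300°: R = R0 + s = 49 + 15.3903 = 64.3903
θ=338.6°: R = R0 + s = 49 + 10.9483 = 59.9483
θ=345.5°: R = R0 + s = 49 + 5.7763 = 54.7763

θ=300°: 64.3903
θ=338.6°: 59.9483
θ=345.5°: 54.7763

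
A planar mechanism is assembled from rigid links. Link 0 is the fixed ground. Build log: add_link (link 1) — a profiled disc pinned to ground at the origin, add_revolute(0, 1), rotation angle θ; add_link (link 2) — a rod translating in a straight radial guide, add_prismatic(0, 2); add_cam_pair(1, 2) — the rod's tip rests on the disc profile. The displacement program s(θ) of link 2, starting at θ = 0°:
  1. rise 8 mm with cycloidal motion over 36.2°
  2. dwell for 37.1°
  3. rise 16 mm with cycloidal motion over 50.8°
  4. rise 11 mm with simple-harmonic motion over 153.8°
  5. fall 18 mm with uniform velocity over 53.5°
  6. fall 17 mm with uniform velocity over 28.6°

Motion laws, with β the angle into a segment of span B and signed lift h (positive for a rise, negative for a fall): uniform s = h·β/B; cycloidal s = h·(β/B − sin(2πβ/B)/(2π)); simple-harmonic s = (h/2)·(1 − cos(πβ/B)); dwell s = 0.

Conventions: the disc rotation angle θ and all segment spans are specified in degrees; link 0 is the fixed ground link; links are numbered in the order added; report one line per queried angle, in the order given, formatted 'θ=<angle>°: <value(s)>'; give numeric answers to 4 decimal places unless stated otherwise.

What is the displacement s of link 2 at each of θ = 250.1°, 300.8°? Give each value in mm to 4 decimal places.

seg 1 [0°–36.2°] cycloidal, h=8: full span → s += 8 → s = 8.0000
seg 2 [36.2°–73.3°] dwell: s stays 8.0000
seg 3 [73.3°–124.1°] cycloidal, h=16: full span → s += 16 → s = 24.0000
seg 4 [124.1°–277.9°] simple-harmonic, h=11: θ=250.1° here. β=126, B=153.8. 11/2·(1 − cos(π·0.8192)) = 10.1368 → s = 34.1368
seg 4 [124.1°–277.9°] simple-harmonic, h=11: full span → s += 11 → s = 35.0000
seg 5 [277.9°–331.4°] uniform, h=-18: θ=300.8° here. β=22.9, B=53.5. -18·22.9/53.5 = -7.7047 → s = 27.2953

θ=250.1°: 34.1368
θ=300.8°: 27.2953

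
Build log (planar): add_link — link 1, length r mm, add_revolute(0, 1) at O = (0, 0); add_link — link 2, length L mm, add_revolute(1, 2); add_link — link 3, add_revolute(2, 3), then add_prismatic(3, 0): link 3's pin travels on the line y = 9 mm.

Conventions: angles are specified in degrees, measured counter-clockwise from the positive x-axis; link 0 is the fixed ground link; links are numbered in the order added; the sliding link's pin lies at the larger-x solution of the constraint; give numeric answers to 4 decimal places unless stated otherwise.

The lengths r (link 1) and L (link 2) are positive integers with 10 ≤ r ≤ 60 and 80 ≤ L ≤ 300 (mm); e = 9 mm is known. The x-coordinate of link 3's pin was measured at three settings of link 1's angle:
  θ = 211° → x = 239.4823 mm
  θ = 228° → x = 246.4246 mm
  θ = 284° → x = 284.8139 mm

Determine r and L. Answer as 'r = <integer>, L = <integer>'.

constraint per measurement: (x − r cos θ)² + (r sin θ − e)² = L²
subtracting the θ₁ and θ₂ equations cancels the r² and L² terms:
r = (x₁² − x₂²) / (2[(x₁cos θ₁ + e sin θ₁) − (x₂cos θ₂ + e sin θ₂)]) = 43.9999 → r = 44
L² = (x₁ − r cos θ₁)² + (r sin θ₁ − e)² = 77841.0051 → L = 279.0000 → L = 279
check at θ₃=284°: x = 284.8139 (printed 284.8139) ✓

r = 44, L = 279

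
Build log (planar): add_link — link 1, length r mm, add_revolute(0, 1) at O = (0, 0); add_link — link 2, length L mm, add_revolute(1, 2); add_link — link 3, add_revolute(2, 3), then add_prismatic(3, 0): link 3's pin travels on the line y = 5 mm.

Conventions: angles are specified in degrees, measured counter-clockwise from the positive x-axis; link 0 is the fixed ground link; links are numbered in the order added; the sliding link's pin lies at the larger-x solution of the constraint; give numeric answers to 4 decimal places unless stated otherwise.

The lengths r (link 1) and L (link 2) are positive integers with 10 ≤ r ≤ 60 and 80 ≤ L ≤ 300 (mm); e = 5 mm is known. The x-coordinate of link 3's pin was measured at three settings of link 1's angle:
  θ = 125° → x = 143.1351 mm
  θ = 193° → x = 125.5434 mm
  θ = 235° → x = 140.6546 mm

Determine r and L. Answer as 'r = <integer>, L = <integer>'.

constraint per measurement: (x − r cos θ)² + (r sin θ − e)² = L²
subtracting the θ₁ and θ₂ equations cancels the r² and L² terms:
r = (x₁² − x₂²) / (2[(x₁cos θ₁ + e sin θ₁) − (x₂cos θ₂ + e sin θ₂)]) = 51.9999 → r = 52
L² = (x₁ − r cos θ₁)² + (r sin θ₁ − e)² = 31328.9855 → L = 177.0000 → L = 177
check at θ₃=235°: x = 140.6546 (printed 140.6546) ✓

r = 52, L = 177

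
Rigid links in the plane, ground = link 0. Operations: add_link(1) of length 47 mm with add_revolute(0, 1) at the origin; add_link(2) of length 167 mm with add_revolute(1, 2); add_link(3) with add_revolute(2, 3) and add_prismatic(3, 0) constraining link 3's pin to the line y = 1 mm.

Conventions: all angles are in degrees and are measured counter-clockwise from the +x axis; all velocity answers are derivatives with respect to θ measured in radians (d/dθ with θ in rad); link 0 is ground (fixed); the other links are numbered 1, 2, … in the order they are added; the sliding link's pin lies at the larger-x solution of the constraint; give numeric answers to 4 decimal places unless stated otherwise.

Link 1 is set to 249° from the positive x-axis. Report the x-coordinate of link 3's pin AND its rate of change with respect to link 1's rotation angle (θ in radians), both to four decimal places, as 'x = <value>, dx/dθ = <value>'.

geometry: r = 47 mm, L = 167 mm, e = 1 mm
crank pin P = (r cos θ, r sin θ) = (-16.843294, -43.878280)
h = r sin θ − e = -43.878280 − 1 = -44.878280
x = r cos θ + √(L² − h²) = -16.843294 + 160.856893 = 144.013599
dx/dθ = −r sin θ − h·r cos θ/√(L² − h²) (θ in radians; h = -44.878280) = 39.179084

x = 144.0136, dx/dθ = 39.1791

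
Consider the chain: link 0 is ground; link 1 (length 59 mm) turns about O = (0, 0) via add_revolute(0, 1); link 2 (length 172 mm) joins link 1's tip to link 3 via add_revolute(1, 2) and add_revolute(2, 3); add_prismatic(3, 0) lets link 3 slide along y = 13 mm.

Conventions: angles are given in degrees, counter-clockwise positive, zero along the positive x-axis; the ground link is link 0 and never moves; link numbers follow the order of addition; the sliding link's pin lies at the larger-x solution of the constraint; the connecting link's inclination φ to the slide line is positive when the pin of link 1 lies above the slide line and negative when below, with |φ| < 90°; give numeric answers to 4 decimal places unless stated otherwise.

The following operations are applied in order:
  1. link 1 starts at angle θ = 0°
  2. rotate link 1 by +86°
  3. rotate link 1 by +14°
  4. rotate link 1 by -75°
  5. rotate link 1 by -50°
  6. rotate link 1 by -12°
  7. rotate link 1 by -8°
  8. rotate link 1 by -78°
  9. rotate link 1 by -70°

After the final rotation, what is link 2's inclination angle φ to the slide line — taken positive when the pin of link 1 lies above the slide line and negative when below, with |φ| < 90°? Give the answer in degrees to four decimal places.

geometry: r = 59 mm, L = 172 mm, e = 13 mm; θ starts at 0°
rotate link 1 by +86°: θ ← 0° +86° = 86°
rotate link 1 by +14°: θ ← 86° +14° = 100°
rotate link 1 by -75°: θ ← 100° -75° = 25°
rotate link 1 by -50°: θ ← 25° -50° = -25°
rotate link 1 by -12°: θ ← -25° -12° = -37°
rotate link 1 by -8°: θ ← -37° -8° = -45°
rotate link 1 by -78°: θ ← -45° -78° = -123°
rotate link 1 by -70°: θ ← -123° -70° = -193°
h = r sin θ − e = 13.272112 − 13 = 0.272112
sin φ = h / L = 0.272112 / 172 = 0.00158205
φ = arcsin(0.00158205) = 0.090645°

0.0906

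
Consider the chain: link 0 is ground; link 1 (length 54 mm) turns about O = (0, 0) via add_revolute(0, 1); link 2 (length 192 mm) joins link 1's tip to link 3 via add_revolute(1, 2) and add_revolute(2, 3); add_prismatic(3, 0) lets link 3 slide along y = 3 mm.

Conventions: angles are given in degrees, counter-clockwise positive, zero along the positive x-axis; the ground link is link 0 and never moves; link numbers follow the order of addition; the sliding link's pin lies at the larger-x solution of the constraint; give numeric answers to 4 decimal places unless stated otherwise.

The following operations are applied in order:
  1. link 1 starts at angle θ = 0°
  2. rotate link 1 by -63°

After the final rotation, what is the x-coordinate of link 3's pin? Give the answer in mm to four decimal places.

geometry: r = 54 mm, L = 192 mm, e = 3 mm; θ starts at 0°
rotate link 1 by -63°: θ ← 0° -63° = -63°
crank pin P = (r cos θ, r sin θ) = (24.515487, -48.114352)
h = r sin θ − e = -48.114352 − 3 = -51.114352
x = r cos θ + √(L² − h²) = 24.515487 + 185.071130 = 209.586617

209.5866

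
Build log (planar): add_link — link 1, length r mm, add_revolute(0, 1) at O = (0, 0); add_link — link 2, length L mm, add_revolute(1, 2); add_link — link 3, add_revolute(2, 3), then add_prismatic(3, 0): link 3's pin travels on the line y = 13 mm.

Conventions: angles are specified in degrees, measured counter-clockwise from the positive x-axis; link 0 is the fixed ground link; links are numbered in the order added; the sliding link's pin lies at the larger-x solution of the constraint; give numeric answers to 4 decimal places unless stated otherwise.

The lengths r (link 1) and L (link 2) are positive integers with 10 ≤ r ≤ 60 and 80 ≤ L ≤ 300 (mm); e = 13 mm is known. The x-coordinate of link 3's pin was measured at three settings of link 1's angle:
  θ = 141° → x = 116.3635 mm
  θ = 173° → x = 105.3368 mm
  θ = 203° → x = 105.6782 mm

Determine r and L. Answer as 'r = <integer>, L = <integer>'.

constraint per measurement: (x − r cos θ)² + (r sin θ − e)² = L²
subtracting the θ₁ and θ₂ equations cancels the r² and L² terms:
r = (x₁² − x₂²) / (2[(x₁cos θ₁ + e sin θ₁) − (x₂cos θ₂ + e sin θ₂)]) = 59.0002 → r = 59
L² = (x₁ − r cos θ₁)² + (r sin θ₁ − e)² = 26895.9947 → L = 164.0000 → L = 164
check at θ₃=203°: x = 105.6782 (printed 105.6782) ✓

r = 59, L = 164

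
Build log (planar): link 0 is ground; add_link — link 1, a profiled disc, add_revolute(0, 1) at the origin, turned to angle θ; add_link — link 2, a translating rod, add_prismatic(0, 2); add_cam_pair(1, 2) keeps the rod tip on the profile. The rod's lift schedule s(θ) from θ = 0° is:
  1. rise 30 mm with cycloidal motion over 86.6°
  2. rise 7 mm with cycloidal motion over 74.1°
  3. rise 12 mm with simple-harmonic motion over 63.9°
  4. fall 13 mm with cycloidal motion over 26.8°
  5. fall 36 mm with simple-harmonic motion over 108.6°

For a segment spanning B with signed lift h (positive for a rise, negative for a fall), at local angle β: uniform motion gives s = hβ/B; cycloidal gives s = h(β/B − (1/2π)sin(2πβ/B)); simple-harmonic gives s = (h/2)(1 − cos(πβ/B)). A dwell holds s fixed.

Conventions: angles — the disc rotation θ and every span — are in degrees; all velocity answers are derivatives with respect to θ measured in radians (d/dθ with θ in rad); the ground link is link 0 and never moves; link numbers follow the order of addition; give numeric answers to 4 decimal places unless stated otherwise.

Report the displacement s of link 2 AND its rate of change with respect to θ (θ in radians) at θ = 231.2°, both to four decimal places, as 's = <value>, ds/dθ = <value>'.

seg 1 [0°–86.6°] cycloidal, h=30: full span → s += 30 → s = 30.0000
seg 2 [86.6°–160.7°] cycloidal, h=7: full span → s += 7 → s = 37.0000
seg 3 [160.7°–224.6°] simple-harmonic, h=12: full span → s += 12 → s = 49.0000
seg 4 [224.6°–251.4°] cycloidal, h=-13: θ=231.2° here. β=6.6, B=26.8. -13·(0.2463 − sin(2π·0.2463)/(2π)) = -1.1330 → s = 47.8670
velocity in seg [224.6°–251.4°] (cycloidal), θ in radians: β = 6.6° = 0.1152 rad, B = 26.8° = 0.4677 rad; ds/dθ = (h/B)(1 − cos(2πβ/B)) = ((-13)/0.4677)(1 − cos(2π·0.2463)) = -27.141196 mm/rad

s = 47.8670, ds/dθ = -27.1412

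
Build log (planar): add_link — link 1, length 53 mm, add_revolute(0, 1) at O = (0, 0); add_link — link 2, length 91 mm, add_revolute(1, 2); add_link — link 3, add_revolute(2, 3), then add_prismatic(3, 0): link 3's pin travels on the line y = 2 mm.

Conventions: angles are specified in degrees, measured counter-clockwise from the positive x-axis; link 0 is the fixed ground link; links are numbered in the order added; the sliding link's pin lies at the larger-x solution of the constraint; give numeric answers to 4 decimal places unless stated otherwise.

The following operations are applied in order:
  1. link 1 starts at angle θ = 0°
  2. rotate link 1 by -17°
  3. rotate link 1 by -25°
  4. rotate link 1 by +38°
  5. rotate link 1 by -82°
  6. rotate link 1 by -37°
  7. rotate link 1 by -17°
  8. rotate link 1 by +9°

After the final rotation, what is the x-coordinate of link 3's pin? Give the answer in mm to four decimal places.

geometry: r = 53 mm, L = 91 mm, e = 2 mm; θ starts at 0°
rotate link 1 by -17°: θ ← 0° -17° = -17°
rotate link 1 by -25°: θ ← -17° -25° = -42°
rotate link 1 by +38°: θ ← -42° +38° = -4°
rotate link 1 by -82°: θ ← -4° -82° = -86°
rotate link 1 by -37°: θ ← -86° -37° = -123°
rotate link 1 by -17°: θ ← -123° -17° = -140°
rotate link 1 by +9°: θ ← -140° +9° = -131°
crank pin P = (r cos θ, r sin θ) = (-34.771129, -39.999608)
h = r sin θ − e = -39.999608 − 2 = -41.999608
x = r cos θ + √(L² − h²) = -34.771129 + 80.728142 = 45.957014

45.9570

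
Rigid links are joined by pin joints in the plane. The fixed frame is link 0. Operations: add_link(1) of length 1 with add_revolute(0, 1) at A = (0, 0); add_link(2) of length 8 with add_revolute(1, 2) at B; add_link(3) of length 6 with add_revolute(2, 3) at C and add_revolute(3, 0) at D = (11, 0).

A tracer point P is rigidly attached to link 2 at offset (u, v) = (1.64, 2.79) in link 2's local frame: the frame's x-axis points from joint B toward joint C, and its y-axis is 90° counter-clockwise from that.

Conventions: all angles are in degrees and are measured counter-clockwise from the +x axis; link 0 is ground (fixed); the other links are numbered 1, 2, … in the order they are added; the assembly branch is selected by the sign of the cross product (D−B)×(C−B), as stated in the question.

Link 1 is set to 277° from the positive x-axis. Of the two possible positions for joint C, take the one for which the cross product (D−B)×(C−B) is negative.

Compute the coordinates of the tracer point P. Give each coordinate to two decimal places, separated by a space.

A=(0,0), D=(11.00,0)
B = A + 1.00·(cos277°, sin277°) = (0.1219, -0.9925)
|BD| = 10.9233
circle(B,8.00) ∩ circle(D,6.00): a=6.7433, h=4.3044
  candidates: C₊=(6.4462,3.9068) cross=47.018; C₋=(7.2284,-4.6664) cross=-47.018
  branch - wants cross < 0 → take C=(7.2284,-4.6664) (cross=-47.018)
ex = (C−B)/|BC| = (0.8883,-0.4592); ey = (0.4592,0.8883)
P = B + 1.64·ex + 2.79·ey = (2.8600,0.7327)

2.86 0.73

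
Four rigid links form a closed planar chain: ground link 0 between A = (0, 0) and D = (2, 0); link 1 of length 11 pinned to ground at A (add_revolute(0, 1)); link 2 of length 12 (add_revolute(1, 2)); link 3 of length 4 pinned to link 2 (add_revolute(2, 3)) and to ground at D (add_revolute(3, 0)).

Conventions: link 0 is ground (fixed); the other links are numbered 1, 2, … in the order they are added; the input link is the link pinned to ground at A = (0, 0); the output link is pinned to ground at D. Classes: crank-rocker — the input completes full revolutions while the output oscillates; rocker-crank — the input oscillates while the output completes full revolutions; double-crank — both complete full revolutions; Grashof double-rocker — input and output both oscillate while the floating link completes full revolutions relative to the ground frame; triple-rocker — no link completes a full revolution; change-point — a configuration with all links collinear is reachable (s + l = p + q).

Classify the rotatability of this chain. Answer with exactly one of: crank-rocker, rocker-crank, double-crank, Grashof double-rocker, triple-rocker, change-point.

lengths: ground=2, input=11, coupler=12, output=4
sorted: s=2 (shortest), l=12 (longest), p+q=15
s + l = 14 vs p + q = 15
s + l < p + q (Grashof) with shortest = ground link → double-crank

double-crank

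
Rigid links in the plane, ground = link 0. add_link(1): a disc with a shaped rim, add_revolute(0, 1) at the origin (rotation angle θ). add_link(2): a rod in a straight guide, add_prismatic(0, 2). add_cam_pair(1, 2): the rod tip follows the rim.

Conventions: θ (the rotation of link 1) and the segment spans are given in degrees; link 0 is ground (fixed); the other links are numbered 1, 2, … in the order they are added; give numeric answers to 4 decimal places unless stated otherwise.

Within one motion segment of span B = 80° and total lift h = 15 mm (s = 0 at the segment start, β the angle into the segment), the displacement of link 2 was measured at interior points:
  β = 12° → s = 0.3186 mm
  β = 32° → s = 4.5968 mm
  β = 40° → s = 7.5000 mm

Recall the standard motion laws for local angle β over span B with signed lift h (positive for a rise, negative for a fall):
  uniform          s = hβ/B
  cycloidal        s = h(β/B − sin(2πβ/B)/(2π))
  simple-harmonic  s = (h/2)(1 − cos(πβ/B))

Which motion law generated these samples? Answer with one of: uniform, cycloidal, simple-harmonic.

candidates at β/B = r: uniform s = h·r (linear in β); cycloidal s = h·(r − sin(2πr)/(2π)); simple-harmonic s = (h/2)(1 − cos(πr))
β=12°: printed 0.3186 | uniform 2.2500, cycloidal 0.3186, simple-harmonic 0.8175
β=32°: printed 4.5968 | uniform 6.0000, cycloidal 4.5968, simple-harmonic 5.1824
β=40°: printed 7.5000 | uniform 7.5000, cycloidal 7.5000, simple-harmonic 7.5000
only one law matches every sample → cycloidal

cycloidal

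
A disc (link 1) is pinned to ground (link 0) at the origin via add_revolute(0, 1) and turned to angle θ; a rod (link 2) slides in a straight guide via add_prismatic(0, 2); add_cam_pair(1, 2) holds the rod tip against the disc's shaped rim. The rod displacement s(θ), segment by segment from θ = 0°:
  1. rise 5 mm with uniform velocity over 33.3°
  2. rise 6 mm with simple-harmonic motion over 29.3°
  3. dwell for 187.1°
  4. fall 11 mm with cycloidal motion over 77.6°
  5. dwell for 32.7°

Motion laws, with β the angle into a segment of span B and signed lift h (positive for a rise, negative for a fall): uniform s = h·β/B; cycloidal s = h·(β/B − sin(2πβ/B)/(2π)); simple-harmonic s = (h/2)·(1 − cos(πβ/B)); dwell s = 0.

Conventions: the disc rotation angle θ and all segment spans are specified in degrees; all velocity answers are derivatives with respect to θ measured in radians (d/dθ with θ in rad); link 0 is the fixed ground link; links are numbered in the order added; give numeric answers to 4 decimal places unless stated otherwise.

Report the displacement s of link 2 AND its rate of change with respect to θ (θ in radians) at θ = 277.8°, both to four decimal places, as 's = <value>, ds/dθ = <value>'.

segment 1 (0° to 33.3°, uniform, h = 5) is passed completely: s = 0.0000 + (5) = 5.0000
segment 2 (33.3° to 62.6°, simple-harmonic, h = 6) is passed completely: s = 5.0000 + (6) = 11.0000
segment 3 (62.6° to 249.7°, dwell): s unchanged at 11.0000
θ = 277.8° falls in segment 4 (249.7° to 327.3°, cycloidal, h = -11): β = 277.8 − 249.7 = 28.1°, B = 77.6°; Δs = -11·(0.3621 − sin(2π·0.3621)/(2π)) = -2.6492; s = 11.0000 − 2.6492 = 8.3508
velocity in seg [249.7°–327.3°] (cycloidal), θ in radians: β = 28.1° = 0.4904 rad, B = 77.6° = 1.3544 rad; ds/dθ = (h/B)(1 − cos(2πβ/B)) = ((-11)/1.3544)(1 − cos(2π·0.3621)) = -13.381510 mm/rad

s = 8.3508, ds/dθ = -13.3815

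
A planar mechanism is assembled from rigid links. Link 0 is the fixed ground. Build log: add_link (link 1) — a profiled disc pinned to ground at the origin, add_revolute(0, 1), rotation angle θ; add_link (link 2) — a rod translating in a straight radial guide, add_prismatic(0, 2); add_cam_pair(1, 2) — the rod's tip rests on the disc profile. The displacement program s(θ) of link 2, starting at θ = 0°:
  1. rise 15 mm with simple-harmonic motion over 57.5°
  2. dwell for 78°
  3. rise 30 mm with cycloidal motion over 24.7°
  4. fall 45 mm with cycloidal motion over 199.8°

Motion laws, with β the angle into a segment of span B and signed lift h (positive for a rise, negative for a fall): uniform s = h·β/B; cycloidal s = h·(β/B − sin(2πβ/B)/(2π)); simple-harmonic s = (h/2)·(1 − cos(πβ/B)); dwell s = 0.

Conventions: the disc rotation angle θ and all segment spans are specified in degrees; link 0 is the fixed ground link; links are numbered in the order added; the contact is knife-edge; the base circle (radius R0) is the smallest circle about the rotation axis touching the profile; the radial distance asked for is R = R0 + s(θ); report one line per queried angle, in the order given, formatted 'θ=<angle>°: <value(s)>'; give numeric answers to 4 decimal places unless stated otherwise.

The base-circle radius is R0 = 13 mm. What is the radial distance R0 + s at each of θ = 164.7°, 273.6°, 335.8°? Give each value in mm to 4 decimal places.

seg 1 [0°–57.5°] simple-harmonic, h=15: full span → s += 15 → s = 15.0000
seg 2 [57.5°–135.5°] dwell: s stays 15.0000
seg 3 [135.5°–160.2°] cycloidal, h=30: full span → s += 30 → s = 45.0000
seg 4 [160.2°–360°] cycloidal, h=-45: θ=164.7° here. β=4.5, B=199.8. -45·(0.0225 − sin(2π·0.0225)/(2π)) = -0.0034 → s = 44.9966
seg 4 [160.2°–360°] cycloidal, h=-45: θ=273.6° here. β=113.4, B=199.8. -45·(0.5676 − sin(2π·0.5676)/(2π)) = -28.4906 → s = 16.5094
seg 4 [160.2°–360°] cycloidal, h=-45: θ=335.8° here. β=175.6, B=199.8. -45·(0.8789 − sin(2π·0.8789)/(2π)) = -44.4889 → s = 0.5111
θ=164.7°: R = R0 + s = 13 + 44.9966 = 57.9966
θ=273.6°: R = R0 + s = 13 + 16.5094 = 29.5094
θ=335.8°: R = R0 + s = 13 + 0.5111 = 13.5111

θ=164.7°: 57.9966
θ=273.6°: 29.5094
θ=335.8°: 13.5111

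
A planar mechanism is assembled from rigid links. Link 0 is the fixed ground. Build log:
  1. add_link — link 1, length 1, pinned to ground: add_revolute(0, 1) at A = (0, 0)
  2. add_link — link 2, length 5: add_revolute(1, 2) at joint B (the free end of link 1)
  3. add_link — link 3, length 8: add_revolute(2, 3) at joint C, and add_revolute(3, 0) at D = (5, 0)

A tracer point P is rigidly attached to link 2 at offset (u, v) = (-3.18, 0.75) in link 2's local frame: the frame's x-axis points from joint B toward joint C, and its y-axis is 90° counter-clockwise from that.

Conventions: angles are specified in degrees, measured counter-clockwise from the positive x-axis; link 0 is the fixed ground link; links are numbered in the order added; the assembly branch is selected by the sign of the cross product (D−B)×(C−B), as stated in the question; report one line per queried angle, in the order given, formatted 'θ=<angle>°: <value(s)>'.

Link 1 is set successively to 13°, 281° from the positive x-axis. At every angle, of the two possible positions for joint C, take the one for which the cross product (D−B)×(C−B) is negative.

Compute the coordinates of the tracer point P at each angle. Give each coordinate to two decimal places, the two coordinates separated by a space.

A=(0,0), D=(5.00,0)
θ=13°: B = A + 1.00·(cos13°, sin13°) = (0.9744, 0.2250)
θ=13°: |BD| = 4.0319
θ=13°: circle(B,5.00) ∩ circle(D,8.00): a=-2.8205, h=4.1286
θ=13°:   candidates: C₊=(-1.6114,4.5044) cross=16.646; C₋=(-2.0720,-3.7398) cross=-16.646
θ=13°:   branch - wants cross < 0 → take C=(-2.0720,-3.7398) (cross=-16.646)
θ=13°: ex = (C−B)/|BC| = (-0.6093,-0.7930); ey = (0.7930,-0.6093)
θ=13°: P = B + -3.18·ex + 0.75·ey = (3.5066,2.2896)
θ=281°: B = A + 1.00·(cos281°, sin281°) = (0.1908, -0.9816)
θ=281°: |BD| = 4.9084
θ=281°: circle(B,5.00) ∩ circle(D,8.00): a=-1.5186, h=4.7638
θ=281°:   candidates: C₊=(-2.2499,3.3822) cross=23.382; C₋=(-0.3444,-5.9529) cross=-23.382
θ=281°:   branch - wants cross < 0 → take C=(-0.3444,-5.9529) (cross=-23.382)
θ=281°: ex = (C−B)/|BC| = (-0.1070,-0.9943); ey = (0.9943,-0.1070)
θ=281°: P = B + -3.18·ex + 0.75·ey = (1.2769,2.0998)

θ=13°: 3.51 2.29
θ=281°: 1.28 2.10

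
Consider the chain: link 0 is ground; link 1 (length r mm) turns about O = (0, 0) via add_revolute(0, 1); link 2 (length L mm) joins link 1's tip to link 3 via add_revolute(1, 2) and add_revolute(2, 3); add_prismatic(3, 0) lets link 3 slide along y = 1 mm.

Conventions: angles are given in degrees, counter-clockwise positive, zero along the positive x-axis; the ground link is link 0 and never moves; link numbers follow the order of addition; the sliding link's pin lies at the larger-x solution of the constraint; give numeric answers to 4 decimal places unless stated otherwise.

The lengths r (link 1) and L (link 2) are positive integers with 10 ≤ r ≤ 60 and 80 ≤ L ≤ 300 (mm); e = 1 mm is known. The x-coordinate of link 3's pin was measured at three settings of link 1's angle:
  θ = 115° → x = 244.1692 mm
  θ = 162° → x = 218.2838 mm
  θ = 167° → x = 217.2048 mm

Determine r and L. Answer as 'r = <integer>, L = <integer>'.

constraint per measurement: (x − r cos θ)² + (r sin θ − e)² = L²
subtracting the θ₁ and θ₂ equations cancels the r² and L² terms:
r = (x₁² − x₂²) / (2[(x₁cos θ₁ + e sin θ₁) − (x₂cos θ₂ + e sin θ₂)]) = 56.9998 → r = 57
L² = (x₁ − r cos θ₁)² + (r sin θ₁ − e)² = 74528.9805 → L = 273.0000 → L = 273
check at θ₃=167°: x = 217.2048 (printed 217.2048) ✓

r = 57, L = 273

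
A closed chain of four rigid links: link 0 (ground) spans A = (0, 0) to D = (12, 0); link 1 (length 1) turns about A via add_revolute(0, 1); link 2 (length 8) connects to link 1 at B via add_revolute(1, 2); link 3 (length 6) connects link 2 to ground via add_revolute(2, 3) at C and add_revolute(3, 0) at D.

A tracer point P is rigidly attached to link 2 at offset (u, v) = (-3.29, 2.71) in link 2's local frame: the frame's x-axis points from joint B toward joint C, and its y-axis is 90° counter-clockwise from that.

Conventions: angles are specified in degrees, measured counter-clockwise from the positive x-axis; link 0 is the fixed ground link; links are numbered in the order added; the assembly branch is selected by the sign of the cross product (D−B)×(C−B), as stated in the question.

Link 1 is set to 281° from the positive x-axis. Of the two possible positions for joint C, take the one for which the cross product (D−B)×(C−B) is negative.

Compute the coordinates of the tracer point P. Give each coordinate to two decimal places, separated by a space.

A=(0,0), D=(12.00,0)
B = A + 1.00·(cos281°, sin281°) = (0.1908, -0.9816)
|BD| = 11.8499
circle(B,8.00) ∩ circle(D,6.00): a=7.1064, h=3.6741
  candidates: C₊=(6.9684,3.2685) cross=43.538; C₋=(7.5771,-4.0544) cross=-43.538
  branch - wants cross < 0 → take C=(7.5771,-4.0544) (cross=-43.538)
ex = (C−B)/|BC| = (0.9233,-0.3841); ey = (0.3841,0.9233)
P = B + -3.29·ex + 2.71·ey = (-1.8059,2.7842)

-1.81 2.78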